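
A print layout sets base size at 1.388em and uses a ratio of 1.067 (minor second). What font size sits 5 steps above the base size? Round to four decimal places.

Every step multiplies by the scale ratio.
1.388 × 1.067⁵ = 1.388 × 1.38300 ≈ 1.9196

1.9196em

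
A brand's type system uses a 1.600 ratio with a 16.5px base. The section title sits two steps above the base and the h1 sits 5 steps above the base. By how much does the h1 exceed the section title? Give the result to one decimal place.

Step 2: 16.5 × 1.600² = 42.240px
Step 5: 16.5 × 1.600⁵ = 173.015px
Difference: 173.015 − 42.240 = 130.775px

130.8px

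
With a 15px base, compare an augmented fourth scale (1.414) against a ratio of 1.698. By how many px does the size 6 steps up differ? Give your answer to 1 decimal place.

Augmented fourth: 15.0 × 1.414⁶ = 119.891px
At 1.698: 15.0 × 1.698⁶ = 359.515px
Difference: 359.515 − 119.891 = 239.624px

239.6px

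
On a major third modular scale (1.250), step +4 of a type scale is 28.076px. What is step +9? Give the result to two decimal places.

28.076 × 1.250⁵ = 28.076 × 3.05176 ≈ 85.681

85.68px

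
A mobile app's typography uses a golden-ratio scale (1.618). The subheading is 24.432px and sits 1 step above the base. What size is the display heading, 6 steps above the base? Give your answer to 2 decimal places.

270.93px

The gap is 6 − (1) = 5 steps, so the factor is 1.618^5.
24.432 × 1.618⁵ = 24.432 × 11.08901 ≈ 270.927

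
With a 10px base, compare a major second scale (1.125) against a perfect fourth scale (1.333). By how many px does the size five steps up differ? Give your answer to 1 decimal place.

Major second: 10.0 × 1.125⁵ = 18.020px
Perfect fourth: 10.0 × 1.333⁵ = 42.087px
Difference: 42.087 − 18.020 = 24.067px

24.1px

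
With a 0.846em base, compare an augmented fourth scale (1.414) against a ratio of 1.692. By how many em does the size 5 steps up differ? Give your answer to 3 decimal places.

6.950em

Augmented fourth: 0.846 × 1.414⁵ = 4.78209em
At 1.692: 0.846 × 1.692⁵ = 11.73200em
Difference: 11.73200 − 4.78209 = 6.94991em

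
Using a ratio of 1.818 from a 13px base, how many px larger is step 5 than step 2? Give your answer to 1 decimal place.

215.2px

Step 2: 13.0 × 1.818² = 42.967px
Step 5: 13.0 × 1.818⁵ = 258.174px
Difference: 258.174 − 42.967 = 215.207px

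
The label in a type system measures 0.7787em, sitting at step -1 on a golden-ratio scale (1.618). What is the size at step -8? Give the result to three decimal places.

0.7787 ÷ 1.618⁷ = 0.7787 ÷ 29.03017 ≈ 0.027

0.027em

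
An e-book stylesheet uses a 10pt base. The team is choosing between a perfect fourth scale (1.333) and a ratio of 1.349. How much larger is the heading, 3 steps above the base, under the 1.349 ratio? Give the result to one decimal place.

Perfect fourth: 10.0 × 1.333³ = 23.686pt
At 1.349: 10.0 × 1.349³ = 24.549pt
Difference: 24.549 − 23.686 = 0.863pt

0.9pt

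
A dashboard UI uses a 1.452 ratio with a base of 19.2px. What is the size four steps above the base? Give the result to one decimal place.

Each step on a modular scale multiplies by the ratio, so the size n steps from the base is base × ratioⁿ.
19.2 × 1.452⁴ = 19.2 × 4.44495 ≈ 85.34

85.3px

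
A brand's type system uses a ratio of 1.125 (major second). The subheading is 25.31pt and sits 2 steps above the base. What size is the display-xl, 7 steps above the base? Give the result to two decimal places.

Moving from step +2 to step +7 is 5 steps up, so multiply by r⁵.
25.31 × 1.125⁵ = 25.31 × 1.80203 ≈ 45.609

45.61pt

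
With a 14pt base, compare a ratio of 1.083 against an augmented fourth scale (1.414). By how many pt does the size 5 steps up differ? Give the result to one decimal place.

58.3pt

At 1.083: 14.0 × 1.083⁵ = 20.858pt
Augmented fourth: 14.0 × 1.414⁵ = 79.136pt
Difference: 79.136 − 20.858 = 58.278pt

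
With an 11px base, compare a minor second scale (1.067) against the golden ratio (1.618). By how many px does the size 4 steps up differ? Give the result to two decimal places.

Minor second: 11.0 × 1.067⁴ = 14.2577px
Golden ratio: 11.0 × 1.618⁴ = 75.3888px
Difference: 75.3888 − 14.2577 = 61.1311px

61.13px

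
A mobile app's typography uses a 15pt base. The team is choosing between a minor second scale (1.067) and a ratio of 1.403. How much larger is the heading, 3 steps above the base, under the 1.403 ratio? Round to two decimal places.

23.20pt

Minor second: 15.0 × 1.067³ = 18.2215pt
At 1.403: 15.0 × 1.403³ = 41.4252pt
Difference: 41.4252 − 18.2215 = 23.2037pt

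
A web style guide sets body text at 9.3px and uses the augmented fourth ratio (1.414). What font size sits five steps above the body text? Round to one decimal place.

52.6px

Each step on a modular scale multiplies by the ratio, so the size n steps from the base is base × ratioⁿ.
9.3 × 1.414⁵ = 9.3 × 5.65258 ≈ 52.57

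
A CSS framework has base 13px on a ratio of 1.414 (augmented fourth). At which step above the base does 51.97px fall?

1.414ⁿ = 51.97 / 13 = 3.9977
n = ln(3.9977) / ln(1.414) = 1.3857 / 0.3464 ≈ 4.00

4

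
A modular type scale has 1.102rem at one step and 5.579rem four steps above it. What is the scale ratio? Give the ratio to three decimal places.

r⁴ = 5.579 / 1.102, so r = (5.579/1.102)^(1/4).
r = 5.0626^(1/4) ≈ 1.5000

1.500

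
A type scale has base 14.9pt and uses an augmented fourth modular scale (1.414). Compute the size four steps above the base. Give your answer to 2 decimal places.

59.56pt

Every step multiplies by the scale ratio.
14.9 × 1.414⁴ = 14.9 × 3.99758 ≈ 59.56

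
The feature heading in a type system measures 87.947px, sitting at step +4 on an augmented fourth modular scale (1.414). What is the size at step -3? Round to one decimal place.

7.8px

87.947 ÷ 1.414⁷ = 87.947 ÷ 11.30175 ≈ 7.782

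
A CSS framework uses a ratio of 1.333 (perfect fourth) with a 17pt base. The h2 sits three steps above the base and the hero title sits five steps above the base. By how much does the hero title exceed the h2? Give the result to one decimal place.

31.3pt

Step 3: 17.0 × 1.333³ = 40.266pt
Step 5: 17.0 × 1.333⁵ = 71.548pt
Difference: 71.548 − 40.266 = 31.282pt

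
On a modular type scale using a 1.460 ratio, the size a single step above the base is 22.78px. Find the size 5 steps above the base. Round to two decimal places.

103.51px

Moving from step +1 to step +5 is 4 steps up, so multiply by r⁴.
22.78 × 1.460⁴ = 22.78 × 4.54372 ≈ 103.506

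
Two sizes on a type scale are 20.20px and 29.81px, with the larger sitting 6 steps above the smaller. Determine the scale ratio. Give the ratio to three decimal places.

1.067

r⁶ = 29.81 / 20.20, so r = (29.81/20.20)^(1/6).
r = 1.4757^(1/6) ≈ 1.0670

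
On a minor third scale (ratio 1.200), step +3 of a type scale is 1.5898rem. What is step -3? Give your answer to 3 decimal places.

0.532rem

The gap is -3 − (3) = -6 steps, so the factor is 1.200^-6.
1.5898 ÷ 1.200⁶ = 1.5898 ÷ 2.98598 ≈ 0.532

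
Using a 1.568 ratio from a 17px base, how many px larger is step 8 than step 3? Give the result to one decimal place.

555.6px

Step 3: 17.0 × 1.568³ = 65.537px
Step 8: 17.0 × 1.568⁸ = 621.180px
Difference: 621.180 − 65.537 = 555.643px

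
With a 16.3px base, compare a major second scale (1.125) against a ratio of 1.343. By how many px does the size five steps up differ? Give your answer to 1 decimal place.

Major second: 16.3 × 1.125⁵ = 29.373px
At 1.343: 16.3 × 1.343⁵ = 71.214px
Difference: 71.214 − 29.373 = 41.841px

41.8px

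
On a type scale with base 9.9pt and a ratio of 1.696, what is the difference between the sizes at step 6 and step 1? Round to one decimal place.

Step 1: 9.9 × 1.696 = 16.790pt
Step 6: 9.9 × 1.696⁶ = 235.608pt
Difference: 235.608 − 16.790 = 218.818pt

218.8pt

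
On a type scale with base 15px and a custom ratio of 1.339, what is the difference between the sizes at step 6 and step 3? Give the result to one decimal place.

Step 3: 15.0 × 1.339³ = 36.011px
Step 6: 15.0 × 1.339⁶ = 86.452px
Difference: 86.452 − 36.011 = 50.441px

50.4px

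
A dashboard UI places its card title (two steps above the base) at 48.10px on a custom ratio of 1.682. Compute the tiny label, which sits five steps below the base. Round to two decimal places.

1.26px

The gap is -5 − (2) = -7 steps, so the factor is 1.682^-7.
48.10 ÷ 1.682⁷ = 48.10 ÷ 38.08745 ≈ 1.263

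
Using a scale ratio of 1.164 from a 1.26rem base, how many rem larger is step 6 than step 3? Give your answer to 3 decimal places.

Step 3: 1.26 × 1.164³ = 1.98714rem
Step 6: 1.26 × 1.164⁶ = 3.13392rem
Difference: 3.13392 − 1.98714 = 1.14678rem

1.147rem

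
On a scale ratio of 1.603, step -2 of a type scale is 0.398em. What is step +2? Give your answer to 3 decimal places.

2.628em

The gap is 2 − (-2) = 4 steps, so the factor is 1.603^4.
0.398 × 1.603⁴ = 0.398 × 6.60289 ≈ 2.628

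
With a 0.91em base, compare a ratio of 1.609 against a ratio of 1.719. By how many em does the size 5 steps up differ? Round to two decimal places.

3.85em

At 1.609: 0.91 × 1.609⁵ = 9.8134em
At 1.719: 0.91 × 1.719⁵ = 13.6591em
Difference: 13.6591 − 9.8134 = 3.8457em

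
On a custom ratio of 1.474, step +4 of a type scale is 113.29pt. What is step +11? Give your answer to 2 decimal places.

Moving from step +4 to step +11 is 7 steps up, so multiply by r⁷.
113.29 × 1.474⁷ = 113.29 × 15.11758 ≈ 1712.671

1712.67pt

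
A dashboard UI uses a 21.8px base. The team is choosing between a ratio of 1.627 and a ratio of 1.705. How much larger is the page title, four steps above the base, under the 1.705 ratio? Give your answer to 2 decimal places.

31.47px

At 1.627: 21.8 × 1.627⁴ = 152.7590px
At 1.705: 21.8 × 1.705⁴ = 184.2273px
Difference: 184.2273 − 152.7590 = 31.4683px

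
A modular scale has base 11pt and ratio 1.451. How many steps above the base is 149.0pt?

7

1.451ⁿ = 149.0 / 11 = 13.5455
n = ln(13.5455) / ln(1.451) = 2.6061 / 0.3723 ≈ 7.00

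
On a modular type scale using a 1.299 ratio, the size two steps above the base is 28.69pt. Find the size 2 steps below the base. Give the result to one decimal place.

10.1pt

28.69 ÷ 1.299⁴ = 28.69 ÷ 2.84732 ≈ 10.076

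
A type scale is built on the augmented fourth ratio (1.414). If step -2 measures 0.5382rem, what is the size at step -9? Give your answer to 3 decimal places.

0.048rem

The gap is -9 − (-2) = -7 steps, so the factor is 1.414^-7.
0.5382 ÷ 1.414⁷ = 0.5382 ÷ 11.30175 ≈ 0.048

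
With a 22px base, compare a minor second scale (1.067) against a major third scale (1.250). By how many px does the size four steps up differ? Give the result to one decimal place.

Minor second: 22.0 × 1.067⁴ = 28.515px
Major third: 22.0 × 1.250⁴ = 53.711px
Difference: 53.711 − 28.515 = 25.196px

25.2px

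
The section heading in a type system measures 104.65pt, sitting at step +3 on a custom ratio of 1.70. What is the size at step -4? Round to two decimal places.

Moving from step +3 to step -4 is 7 steps down, so divide by r⁷.
104.65 ÷ 1.70⁷ = 104.65 ÷ 41.03387 ≈ 2.550

2.55pt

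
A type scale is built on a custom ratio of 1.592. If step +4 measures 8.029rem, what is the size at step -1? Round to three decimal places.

0.785rem

8.029 ÷ 1.592⁵ = 8.029 ÷ 10.22622 ≈ 0.785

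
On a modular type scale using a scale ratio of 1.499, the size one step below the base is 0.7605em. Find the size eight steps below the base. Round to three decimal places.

0.7605 ÷ 1.499⁷ = 0.7605 ÷ 17.00636 ≈ 0.045

0.045em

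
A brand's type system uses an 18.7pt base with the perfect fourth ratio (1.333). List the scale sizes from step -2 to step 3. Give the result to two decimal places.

10.52pt, 14.03pt, 18.70pt, 24.93pt, 33.23pt, 44.29pt

Step -2: 18.7 ÷ 1.333² = 10.52
Step -1: 18.7 ÷ 1.333 = 14.03
Step 0: 18.7pt
Step 1: 18.7 × 1.333 = 24.93
Step 2: 18.7 × 1.333² = 33.23
Step 3: 18.7 × 1.333³ = 44.29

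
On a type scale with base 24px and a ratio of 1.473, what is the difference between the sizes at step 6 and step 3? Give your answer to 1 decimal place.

168.4px

Step 3: 24.0 × 1.473³ = 76.704px
Step 6: 24.0 × 1.473⁶ = 245.148px
Difference: 245.148 − 76.704 = 168.444px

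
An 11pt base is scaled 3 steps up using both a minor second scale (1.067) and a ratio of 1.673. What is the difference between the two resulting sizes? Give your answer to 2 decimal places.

Minor second: 11.0 × 1.067³ = 13.3624pt
At 1.673: 11.0 × 1.673³ = 51.5087pt
Difference: 51.5087 − 13.3624 = 38.1463pt

38.15pt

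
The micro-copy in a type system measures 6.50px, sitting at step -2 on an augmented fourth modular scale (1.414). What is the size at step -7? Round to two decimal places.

1.15px

6.50 ÷ 1.414⁵ = 6.50 ÷ 5.65258 ≈ 1.150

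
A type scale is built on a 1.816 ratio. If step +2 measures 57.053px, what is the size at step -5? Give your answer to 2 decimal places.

57.053 ÷ 1.816⁷ = 57.053 ÷ 65.13447 ≈ 0.876

0.88px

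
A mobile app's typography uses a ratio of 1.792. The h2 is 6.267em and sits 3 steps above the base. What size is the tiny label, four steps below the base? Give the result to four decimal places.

6.267 ÷ 1.792⁷ = 6.267 ÷ 59.34253 ≈ 0.1056

0.1056em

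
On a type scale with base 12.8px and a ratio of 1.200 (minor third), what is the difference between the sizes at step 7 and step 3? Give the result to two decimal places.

Step 3: 12.8 × 1.200³ = 22.1184px
Step 7: 12.8 × 1.200⁷ = 45.8647px
Difference: 45.8647 − 22.1184 = 23.7463px

23.75px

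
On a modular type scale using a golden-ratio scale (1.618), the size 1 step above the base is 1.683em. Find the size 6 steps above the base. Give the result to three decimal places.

18.663em

1.683 × 1.618⁵ = 1.683 × 11.08901 ≈ 18.663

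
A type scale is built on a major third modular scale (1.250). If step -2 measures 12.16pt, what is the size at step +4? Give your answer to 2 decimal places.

46.39pt

12.16 × 1.250⁶ = 12.16 × 3.81470 ≈ 46.387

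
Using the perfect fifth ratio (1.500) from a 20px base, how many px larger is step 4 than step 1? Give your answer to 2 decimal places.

Step 1: 20.0 × 1.500 = 30.0000px
Step 4: 20.0 × 1.500⁴ = 101.2500px
Difference: 101.2500 − 30.0000 = 71.2500px

71.25px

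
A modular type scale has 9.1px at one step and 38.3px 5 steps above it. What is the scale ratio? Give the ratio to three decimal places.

The ratio satisfies 9.1 × r⁵ = 38.3, so r = (38.3 / 9.1)^(1/5).
r = 4.2088^(1/5) ≈ 1.3330

1.333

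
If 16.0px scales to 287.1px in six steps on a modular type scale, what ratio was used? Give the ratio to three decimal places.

1.618

r⁶ = 287.1 / 16.0, so r = (287.1/16.0)^(1/6).
r = 17.9438^(1/6) ≈ 1.6180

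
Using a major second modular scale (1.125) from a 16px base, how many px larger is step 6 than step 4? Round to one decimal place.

6.8px

Step 4: 16.0 × 1.125⁴ = 25.629px
Step 6: 16.0 × 1.125⁶ = 32.437px
Difference: 32.437 − 25.629 = 6.808px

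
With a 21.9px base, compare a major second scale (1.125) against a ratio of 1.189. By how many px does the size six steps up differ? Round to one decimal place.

17.5px

Major second: 21.9 × 1.125⁶ = 44.398px
At 1.189: 21.9 × 1.189⁶ = 61.878px
Difference: 61.878 − 44.398 = 17.480px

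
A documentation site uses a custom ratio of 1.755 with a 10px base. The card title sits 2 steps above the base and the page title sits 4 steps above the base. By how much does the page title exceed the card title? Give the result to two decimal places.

Step 2: 10.0 × 1.755² = 30.8002px
Step 4: 10.0 × 1.755⁴ = 94.8655px
Difference: 94.8655 − 30.8002 = 64.0653px

64.07px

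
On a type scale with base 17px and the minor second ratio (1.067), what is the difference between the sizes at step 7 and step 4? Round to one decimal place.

4.7px

Step 4: 17.0 × 1.067⁴ = 22.035px
Step 7: 17.0 × 1.067⁷ = 26.767px
Difference: 26.767 − 22.035 = 4.732px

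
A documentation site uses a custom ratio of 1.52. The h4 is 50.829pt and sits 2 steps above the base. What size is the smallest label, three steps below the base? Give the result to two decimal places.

The gap is -3 − (2) = -5 steps, so the factor is 1.52^-5.
50.829 ÷ 1.52⁵ = 50.829 ÷ 8.11368 ≈ 6.265

6.26pt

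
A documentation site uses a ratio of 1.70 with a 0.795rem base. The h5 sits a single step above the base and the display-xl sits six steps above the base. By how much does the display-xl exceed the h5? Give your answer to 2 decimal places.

Step 1: 0.795 × 1.70 = 1.3515rem
Step 6: 0.795 × 1.70⁶ = 19.1894rem
Difference: 19.1894 − 1.3515 = 17.8379rem

17.84rem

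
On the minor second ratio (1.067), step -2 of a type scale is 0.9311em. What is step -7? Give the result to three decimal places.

Moving from step -2 to step -7 is 5 steps down, so divide by r⁵.
0.9311 ÷ 1.067⁵ = 0.9311 ÷ 1.38300 ≈ 0.673

0.673em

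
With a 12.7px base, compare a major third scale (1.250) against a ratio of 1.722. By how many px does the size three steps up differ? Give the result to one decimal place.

40.0px

Major third: 12.7 × 1.250³ = 24.805px
At 1.722: 12.7 × 1.722³ = 64.849px
Difference: 64.849 − 24.805 = 40.044px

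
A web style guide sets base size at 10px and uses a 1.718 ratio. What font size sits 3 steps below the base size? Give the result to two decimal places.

1.97px

10.0 ÷ 1.718³ = 10.0 ÷ 5.07072 ≈ 1.97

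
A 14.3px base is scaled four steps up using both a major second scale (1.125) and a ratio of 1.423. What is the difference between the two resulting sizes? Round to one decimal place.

Major second: 14.3 × 1.125⁴ = 22.906px
At 1.423: 14.3 × 1.423⁴ = 58.635px
Difference: 58.635 − 22.906 = 35.729px

35.7px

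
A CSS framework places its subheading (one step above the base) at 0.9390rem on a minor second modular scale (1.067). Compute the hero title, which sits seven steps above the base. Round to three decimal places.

1.386rem

0.9390 × 1.067⁶ = 0.9390 × 1.47566 ≈ 1.386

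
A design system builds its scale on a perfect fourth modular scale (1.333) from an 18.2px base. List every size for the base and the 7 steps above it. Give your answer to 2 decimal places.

18.20px, 24.26px, 32.34px, 43.11px, 57.46px, 76.60px, 102.11px, 136.11px

Step 0: 18.2px
Step 1: 18.2 × 1.333 = 24.26
Step 2: 18.2 × 1.333² = 32.34
Step 3: 18.2 × 1.333³ = 43.11
Step 4: 18.2 × 1.333⁴ = 57.46
Step 5: 18.2 × 1.333⁵ = 76.60
Step 6: 18.2 × 1.333⁶ = 102.11
Step 7: 18.2 × 1.333⁷ = 136.11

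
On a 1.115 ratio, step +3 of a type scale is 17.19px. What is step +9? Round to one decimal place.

17.19 × 1.115⁶ = 17.19 × 1.92154 ≈ 33.031

33.0px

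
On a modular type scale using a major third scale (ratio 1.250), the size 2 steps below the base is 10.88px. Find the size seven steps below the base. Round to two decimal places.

10.88 ÷ 1.250⁵ = 10.88 ÷ 3.05176 ≈ 3.565

3.57px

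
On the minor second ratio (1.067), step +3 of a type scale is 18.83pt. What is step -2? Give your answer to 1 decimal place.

13.6pt

Moving from step +3 to step -2 is 5 steps down, so divide by r⁵.
18.83 ÷ 1.067⁵ = 18.83 ÷ 1.38300 ≈ 13.615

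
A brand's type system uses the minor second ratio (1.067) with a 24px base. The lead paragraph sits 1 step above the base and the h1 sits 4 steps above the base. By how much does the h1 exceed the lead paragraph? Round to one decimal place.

Step 1: 24.0 × 1.067 = 25.608px
Step 4: 24.0 × 1.067⁴ = 31.108px
Difference: 31.108 − 25.608 = 5.500px

5.5px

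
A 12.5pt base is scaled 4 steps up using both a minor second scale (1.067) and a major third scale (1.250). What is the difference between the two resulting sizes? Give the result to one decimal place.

Minor second: 12.5 × 1.067⁴ = 16.202pt
Major third: 12.5 × 1.250⁴ = 30.518pt
Difference: 30.518 − 16.202 = 14.316pt

14.3pt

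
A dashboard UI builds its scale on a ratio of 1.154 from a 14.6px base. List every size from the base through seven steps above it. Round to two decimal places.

Step 0: 14.6px
Step 1: 14.6 × 1.154 = 16.85
Step 2: 14.6 × 1.154² = 19.44
Step 3: 14.6 × 1.154³ = 22.44
Step 4: 14.6 × 1.154⁴ = 25.89
Step 5: 14.6 × 1.154⁵ = 29.88
Step 6: 14.6 × 1.154⁶ = 34.48
Step 7: 14.6 × 1.154⁷ = 39.79

14.60px, 16.85px, 19.44px, 22.44px, 25.89px, 29.88px, 34.48px, 39.79px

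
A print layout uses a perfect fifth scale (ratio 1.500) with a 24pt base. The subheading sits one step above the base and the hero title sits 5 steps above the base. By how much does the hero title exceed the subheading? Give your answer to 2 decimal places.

146.25pt

Step 1: 24.0 × 1.500 = 36.0000pt
Step 5: 24.0 × 1.500⁵ = 182.2500pt
Difference: 182.2500 − 36.0000 = 146.2500pt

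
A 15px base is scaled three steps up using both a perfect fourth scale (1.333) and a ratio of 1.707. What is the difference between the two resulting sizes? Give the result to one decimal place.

Perfect fourth: 15.0 × 1.333³ = 35.529px
At 1.707: 15.0 × 1.707³ = 74.609px
Difference: 74.609 − 35.529 = 39.080px

39.1px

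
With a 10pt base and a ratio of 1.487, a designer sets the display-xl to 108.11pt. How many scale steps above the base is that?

6

1.487ⁿ = 108.11 / 10 = 10.8110
n = ln(10.8110) / ln(1.487) = 2.3806 / 0.3968 ≈ 6.00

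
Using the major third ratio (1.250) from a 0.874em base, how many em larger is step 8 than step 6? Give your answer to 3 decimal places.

Step 6: 0.874 × 1.250⁶ = 3.33405em
Step 8: 0.874 × 1.250⁸ = 5.20945em
Difference: 5.20945 − 3.33405 = 1.87540em

1.875em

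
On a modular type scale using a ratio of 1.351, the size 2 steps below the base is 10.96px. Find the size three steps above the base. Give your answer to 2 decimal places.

The gap is 3 − (-2) = 5 steps, so the factor is 1.351^5.
10.96 × 1.351⁵ = 10.96 × 4.50067 ≈ 49.327

49.33px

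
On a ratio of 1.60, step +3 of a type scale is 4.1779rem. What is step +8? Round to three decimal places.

4.1779 × 1.60⁵ = 4.1779 × 10.48576 ≈ 43.808

43.808rem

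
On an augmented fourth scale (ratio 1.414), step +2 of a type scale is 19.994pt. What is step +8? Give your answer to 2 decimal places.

159.81pt

19.994 × 1.414⁶ = 19.994 × 7.99275 ≈ 159.807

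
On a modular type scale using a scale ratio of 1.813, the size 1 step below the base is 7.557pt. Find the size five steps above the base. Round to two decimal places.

The gap is 5 − (-1) = 6 steps, so the factor is 1.813^6.
7.557 × 1.813⁶ = 7.557 × 35.51296 ≈ 268.371

268.37pt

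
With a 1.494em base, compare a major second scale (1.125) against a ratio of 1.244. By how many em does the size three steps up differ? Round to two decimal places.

Major second: 1.494 × 1.125³ = 2.1272em
At 1.244: 1.494 × 1.244³ = 2.8762em
Difference: 2.8762 − 2.1272 = 0.7490em

0.75em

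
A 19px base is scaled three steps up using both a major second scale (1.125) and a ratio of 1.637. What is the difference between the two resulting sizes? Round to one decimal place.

Major second: 19.0 × 1.125³ = 27.053px
At 1.637: 19.0 × 1.637³ = 83.349px
Difference: 83.349 − 27.053 = 56.296px

56.3px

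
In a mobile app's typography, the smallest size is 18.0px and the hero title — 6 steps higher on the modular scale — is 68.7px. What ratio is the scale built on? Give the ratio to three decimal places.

1.250

r⁶ = 68.7 / 18.0, so r = (68.7/18.0)^(1/6).
r = 3.8167^(1/6) ≈ 1.2501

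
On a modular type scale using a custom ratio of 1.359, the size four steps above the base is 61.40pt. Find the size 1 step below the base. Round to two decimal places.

13.25pt

61.40 ÷ 1.359⁵ = 61.40 ÷ 4.63551 ≈ 13.246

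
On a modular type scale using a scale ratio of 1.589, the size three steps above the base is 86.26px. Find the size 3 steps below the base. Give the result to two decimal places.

The gap is -3 − (3) = -6 steps, so the factor is 1.589^-6.
86.26 ÷ 1.589⁶ = 86.26 ÷ 16.09694 ≈ 5.359

5.36px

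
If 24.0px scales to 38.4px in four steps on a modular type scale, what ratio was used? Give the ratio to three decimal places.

1.125

r⁴ = 38.4 / 24.0, so r = (38.4/24.0)^(1/4).
r = 1.6000^(1/4) ≈ 1.1247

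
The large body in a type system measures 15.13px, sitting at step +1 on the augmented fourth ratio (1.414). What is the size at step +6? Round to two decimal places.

85.52px

Moving from step +1 to step +6 is 5 steps up, so multiply by r⁵.
15.13 × 1.414⁵ = 15.13 × 5.65258 ≈ 85.524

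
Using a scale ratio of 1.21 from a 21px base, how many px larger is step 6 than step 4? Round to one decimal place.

Step 4: 21.0 × 1.21⁴ = 45.015px
Step 6: 21.0 × 1.21⁶ = 65.907px
Difference: 65.907 − 45.015 = 20.892px

20.9px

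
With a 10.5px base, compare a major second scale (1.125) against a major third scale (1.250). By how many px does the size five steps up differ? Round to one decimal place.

Major second: 10.5 × 1.125⁵ = 18.921px
Major third: 10.5 × 1.250⁵ = 32.043px
Difference: 32.043 − 18.921 = 13.122px

13.1px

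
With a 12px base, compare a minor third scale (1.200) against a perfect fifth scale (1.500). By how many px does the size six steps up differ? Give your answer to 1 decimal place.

100.9px

Minor third: 12.0 × 1.200⁶ = 35.832px
Perfect fifth: 12.0 × 1.500⁶ = 136.688px
Difference: 136.688 − 35.832 = 100.856px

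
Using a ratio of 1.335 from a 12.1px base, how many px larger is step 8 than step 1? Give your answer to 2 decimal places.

105.92px

Step 1: 12.1 × 1.335 = 16.1535px
Step 8: 12.1 × 1.335⁸ = 122.0775px
Difference: 122.0775 − 16.1535 = 105.9240px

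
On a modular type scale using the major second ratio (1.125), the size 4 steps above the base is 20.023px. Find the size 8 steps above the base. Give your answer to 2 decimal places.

32.07px

The gap is 8 − (4) = 4 steps, so the factor is 1.125^4.
20.023 × 1.125⁴ = 20.023 × 1.60181 ≈ 32.073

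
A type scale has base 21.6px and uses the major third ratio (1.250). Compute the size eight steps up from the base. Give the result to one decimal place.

21.6 × 1.250⁸ = 21.6 × 5.96046 ≈ 128.75

128.7px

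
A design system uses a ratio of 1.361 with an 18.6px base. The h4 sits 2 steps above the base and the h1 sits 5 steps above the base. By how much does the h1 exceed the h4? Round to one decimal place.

Step 2: 18.6 × 1.361² = 34.453px
Step 5: 18.6 × 1.361⁵ = 86.857px
Difference: 86.857 − 34.453 = 52.404px

52.4px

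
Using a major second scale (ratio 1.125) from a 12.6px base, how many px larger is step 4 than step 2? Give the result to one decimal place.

Step 2: 12.6 × 1.125² = 15.947px
Step 4: 12.6 × 1.125⁴ = 20.183px
Difference: 20.183 − 15.947 = 4.236px

4.2px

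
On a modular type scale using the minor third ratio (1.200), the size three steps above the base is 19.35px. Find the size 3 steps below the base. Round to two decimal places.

6.48px

The gap is -3 − (3) = -6 steps, so the factor is 1.200^-6.
19.35 ÷ 1.200⁶ = 19.35 ÷ 2.98598 ≈ 6.480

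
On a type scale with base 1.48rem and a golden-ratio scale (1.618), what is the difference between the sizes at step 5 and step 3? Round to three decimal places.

10.143rem

Step 3: 1.48 × 1.618³ = 6.26899rem
Step 5: 1.48 × 1.618⁵ = 16.41173rem
Difference: 16.41173 − 6.26899 = 10.14274rem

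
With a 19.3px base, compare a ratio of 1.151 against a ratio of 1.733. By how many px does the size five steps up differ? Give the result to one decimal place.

At 1.151: 19.3 × 1.151⁵ = 38.988px
At 1.733: 19.3 × 1.733⁵ = 301.683px
Difference: 301.683 − 38.988 = 262.695px

262.7px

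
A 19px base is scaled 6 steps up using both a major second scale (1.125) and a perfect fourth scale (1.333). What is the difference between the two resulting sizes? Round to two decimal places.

Major second: 19.0 × 1.125⁶ = 38.5184px
Perfect fourth: 19.0 × 1.333⁶ = 106.5944px
Difference: 106.5944 − 38.5184 = 68.0760px

68.08px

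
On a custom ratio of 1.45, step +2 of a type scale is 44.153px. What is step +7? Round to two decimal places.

The gap is 7 − (2) = 5 steps, so the factor is 1.45^5.
44.153 × 1.45⁵ = 44.153 × 6.40973 ≈ 283.009

283.01px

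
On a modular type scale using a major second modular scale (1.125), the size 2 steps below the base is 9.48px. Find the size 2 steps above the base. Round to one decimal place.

Moving from step -2 to step +2 is 4 steps up, so multiply by r⁴.
9.48 × 1.125⁴ = 9.48 × 1.60181 ≈ 15.185

15.2px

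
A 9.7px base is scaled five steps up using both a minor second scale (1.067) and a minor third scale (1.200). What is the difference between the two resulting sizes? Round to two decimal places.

10.72px

Minor second: 9.7 × 1.067⁵ = 13.4151px
Minor third: 9.7 × 1.200⁵ = 24.1367px
Difference: 24.1367 − 13.4151 = 10.7216px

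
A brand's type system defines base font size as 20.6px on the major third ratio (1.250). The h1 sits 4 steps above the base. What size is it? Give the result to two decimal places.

Each step on a modular scale multiplies by the ratio, so the size n steps from the base is base × ratioⁿ.
20.6 × 1.250⁴ = 20.6 × 2.44141 ≈ 50.29

50.29px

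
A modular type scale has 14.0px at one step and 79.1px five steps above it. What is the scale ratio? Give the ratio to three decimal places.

r⁵ = 79.1 / 14.0, so r = (79.1/14.0)^(1/5).
r = 5.6500^(1/5) ≈ 1.4139

1.414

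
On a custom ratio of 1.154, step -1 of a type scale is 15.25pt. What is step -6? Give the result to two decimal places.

The gap is -6 − (-1) = -5 steps, so the factor is 1.154^-5.
15.25 ÷ 1.154⁵ = 15.25 ÷ 2.04658 ≈ 7.451

7.45pt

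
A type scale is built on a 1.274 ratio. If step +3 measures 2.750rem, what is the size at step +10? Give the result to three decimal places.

14.980rem

2.750 × 1.274⁷ = 2.750 × 5.44736 ≈ 14.980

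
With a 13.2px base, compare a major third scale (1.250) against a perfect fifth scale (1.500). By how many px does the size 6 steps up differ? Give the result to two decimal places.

100.00px

Major third: 13.2 × 1.250⁶ = 50.3540px
Perfect fifth: 13.2 × 1.500⁶ = 150.3562px
Difference: 150.3562 − 50.3540 = 100.0022px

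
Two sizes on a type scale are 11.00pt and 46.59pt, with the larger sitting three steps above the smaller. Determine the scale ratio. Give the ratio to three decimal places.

1.618

r³ = 46.59 / 11.00, so r = (46.59/11.00)^(1/3).
r = 4.2355^(1/3) ≈ 1.6180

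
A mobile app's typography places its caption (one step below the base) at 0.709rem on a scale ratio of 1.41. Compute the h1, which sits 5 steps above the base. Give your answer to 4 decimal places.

0.709 × 1.41⁶ = 0.709 × 7.85805 ≈ 5.5714

5.5714rem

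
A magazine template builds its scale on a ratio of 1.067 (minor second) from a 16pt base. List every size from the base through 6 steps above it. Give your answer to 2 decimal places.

Step 0: 16pt
Step 1: 16.0 × 1.067 = 17.07
Step 2: 16.0 × 1.067² = 18.22
Step 3: 16.0 × 1.067³ = 19.44
Step 4: 16.0 × 1.067⁴ = 20.74
Step 5: 16.0 × 1.067⁵ = 22.13
Step 6: 16.0 × 1.067⁶ = 23.61

16.00pt, 17.07pt, 18.22pt, 19.44pt, 20.74pt, 22.13pt, 23.61pt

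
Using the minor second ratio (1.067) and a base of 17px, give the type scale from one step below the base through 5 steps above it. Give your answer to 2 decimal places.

Step -1: 17.0 ÷ 1.067 = 15.93
Step 0: 17px
Step 1: 17.0 × 1.067 = 18.14
Step 2: 17.0 × 1.067² = 19.35
Step 3: 17.0 × 1.067³ = 20.65
Step 4: 17.0 × 1.067⁴ = 22.03
Step 5: 17.0 × 1.067⁵ = 23.51

15.93px, 17.00px, 18.14px, 19.35px, 20.65px, 22.03px, 23.51px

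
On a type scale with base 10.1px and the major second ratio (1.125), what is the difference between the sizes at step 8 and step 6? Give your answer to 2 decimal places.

Step 6: 10.1 × 1.125⁶ = 20.4756px
Step 8: 10.1 × 1.125⁸ = 25.9144px
Difference: 25.9144 − 20.4756 = 5.4388px

5.44px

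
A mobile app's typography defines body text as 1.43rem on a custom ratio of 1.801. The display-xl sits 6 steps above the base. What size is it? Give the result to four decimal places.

48.7998rem

1.43 × 1.801⁶ = 1.43 × 34.12576 ≈ 48.7998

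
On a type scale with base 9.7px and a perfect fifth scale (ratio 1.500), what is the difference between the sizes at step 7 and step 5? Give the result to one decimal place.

Step 5: 9.7 × 1.500⁵ = 73.659px
Step 7: 9.7 × 1.500⁷ = 165.734px
Difference: 165.734 − 73.659 = 92.075px

92.1px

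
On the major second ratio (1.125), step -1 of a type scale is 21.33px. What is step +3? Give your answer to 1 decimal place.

34.2px

21.33 × 1.125⁴ = 21.33 × 1.60181 ≈ 34.167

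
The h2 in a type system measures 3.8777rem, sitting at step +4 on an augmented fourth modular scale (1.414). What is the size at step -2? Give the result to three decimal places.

3.8777 ÷ 1.414⁶ = 3.8777 ÷ 7.99275 ≈ 0.485

0.485rem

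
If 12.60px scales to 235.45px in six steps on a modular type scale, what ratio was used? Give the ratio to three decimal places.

1.629

r⁶ = 235.45 / 12.60, so r = (235.45/12.60)^(1/6).
r = 18.6865^(1/6) ≈ 1.6290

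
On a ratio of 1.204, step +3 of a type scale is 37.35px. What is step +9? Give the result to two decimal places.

113.78px

37.35 × 1.204⁶ = 37.35 × 3.04620 ≈ 113.776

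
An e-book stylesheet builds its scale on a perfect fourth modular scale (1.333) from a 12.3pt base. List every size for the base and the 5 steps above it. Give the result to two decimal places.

12.30pt, 16.40pt, 21.86pt, 29.13pt, 38.84pt, 51.77pt

Step 0: 12.3pt
Step 1: 12.3 × 1.333 = 16.40
Step 2: 12.3 × 1.333² = 21.86
Step 3: 12.3 × 1.333³ = 29.13
Step 4: 12.3 × 1.333⁴ = 38.84
Step 5: 12.3 × 1.333⁵ = 51.77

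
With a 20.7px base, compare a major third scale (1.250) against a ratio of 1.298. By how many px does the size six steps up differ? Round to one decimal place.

Major third: 20.7 × 1.250⁶ = 78.964px
At 1.298: 20.7 × 1.298⁶ = 98.996px
Difference: 98.996 − 78.964 = 20.032px

20.0px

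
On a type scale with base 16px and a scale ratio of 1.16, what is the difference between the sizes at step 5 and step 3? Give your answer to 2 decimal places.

8.63px

Step 3: 16.0 × 1.16³ = 24.9743px
Step 5: 16.0 × 1.16⁵ = 33.6055px
Difference: 33.6055 − 24.9743 = 8.6312px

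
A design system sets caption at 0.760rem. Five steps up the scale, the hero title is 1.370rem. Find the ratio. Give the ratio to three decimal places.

r⁵ = 1.370 / 0.760, so r = (1.370/0.760)^(1/5).
r = 1.8026^(1/5) ≈ 1.1251

1.125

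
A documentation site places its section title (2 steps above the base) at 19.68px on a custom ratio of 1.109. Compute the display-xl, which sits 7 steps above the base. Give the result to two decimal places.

33.01px

19.68 × 1.109⁵ = 19.68 × 1.67748 ≈ 33.013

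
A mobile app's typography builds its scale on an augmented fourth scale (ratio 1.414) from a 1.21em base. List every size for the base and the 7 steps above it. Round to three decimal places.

Step 0: 1.21em
Step 1: 1.21 × 1.414 = 1.711
Step 2: 1.21 × 1.414² = 2.419
Step 3: 1.21 × 1.414³ = 3.421
Step 4: 1.21 × 1.414⁴ = 4.837
Step 5: 1.21 × 1.414⁵ = 6.840
Step 6: 1.21 × 1.414⁶ = 9.671
Step 7: 1.21 × 1.414⁷ = 13.675

1.210em, 1.711em, 2.419em, 3.421em, 4.837em, 6.840em, 9.671em, 13.675em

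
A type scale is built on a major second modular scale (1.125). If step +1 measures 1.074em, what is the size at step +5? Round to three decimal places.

1.720em

1.074 × 1.125⁴ = 1.074 × 1.60181 ≈ 1.720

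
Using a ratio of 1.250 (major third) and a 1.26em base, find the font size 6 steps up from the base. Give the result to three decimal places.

4.807em

A modular type scale is a geometric sequence: sizeₙ = base × rⁿ.
1.26 × 1.250⁶ = 1.26 × 3.81470 ≈ 4.807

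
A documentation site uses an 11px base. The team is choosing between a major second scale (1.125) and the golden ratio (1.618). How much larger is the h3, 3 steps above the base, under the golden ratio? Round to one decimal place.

Major second: 11.0 × 1.125³ = 15.662px
Golden ratio: 11.0 × 1.618³ = 46.594px
Difference: 46.594 − 15.662 = 30.932px

30.9px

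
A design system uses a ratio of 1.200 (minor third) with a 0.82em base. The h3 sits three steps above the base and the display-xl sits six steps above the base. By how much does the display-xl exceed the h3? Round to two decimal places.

1.03em

Step 3: 0.82 × 1.200³ = 1.4170em
Step 6: 0.82 × 1.200⁶ = 2.4485em
Difference: 2.4485 − 1.4170 = 1.0315em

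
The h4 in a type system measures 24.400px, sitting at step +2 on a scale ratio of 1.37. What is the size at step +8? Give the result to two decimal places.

The gap is 8 − (2) = 6 steps, so the factor is 1.37^6.
24.400 × 1.37⁶ = 24.400 × 6.61186 ≈ 161.329

161.33px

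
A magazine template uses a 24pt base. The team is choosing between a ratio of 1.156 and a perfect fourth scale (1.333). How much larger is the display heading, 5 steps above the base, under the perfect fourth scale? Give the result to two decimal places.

At 1.156: 24.0 × 1.156⁵ = 49.5451pt
Perfect fourth: 24.0 × 1.333⁵ = 101.0094pt
Difference: 101.0094 − 49.5451 = 51.4643pt

51.46pt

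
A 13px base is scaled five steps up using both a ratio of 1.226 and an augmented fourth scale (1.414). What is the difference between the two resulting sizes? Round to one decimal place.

At 1.226: 13.0 × 1.226⁵ = 36.008px
Augmented fourth: 13.0 × 1.414⁵ = 73.484px
Difference: 73.484 − 36.008 = 37.476px

37.5px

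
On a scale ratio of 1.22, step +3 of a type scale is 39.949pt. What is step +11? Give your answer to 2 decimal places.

196.06pt

The gap is 11 − (3) = 8 steps, so the factor is 1.22^8.
39.949 × 1.22⁸ = 39.949 × 4.90771 ≈ 196.058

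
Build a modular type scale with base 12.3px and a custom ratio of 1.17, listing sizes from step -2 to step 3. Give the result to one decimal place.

Step -2: 12.3 ÷ 1.17² = 9.0
Step -1: 12.3 ÷ 1.17 = 10.5
Step 0: 12.3px
Step 1: 12.3 × 1.17 = 14.4
Step 2: 12.3 × 1.17² = 16.8
Step 3: 12.3 × 1.17³ = 19.7

9.0px, 10.5px, 12.3px, 14.4px, 16.8px, 19.7px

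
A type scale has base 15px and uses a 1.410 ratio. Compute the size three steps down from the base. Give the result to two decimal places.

5.35px

Every step multiplies by the scale ratio.
15.0 ÷ 1.410³ = 15.0 ÷ 2.80322 ≈ 5.35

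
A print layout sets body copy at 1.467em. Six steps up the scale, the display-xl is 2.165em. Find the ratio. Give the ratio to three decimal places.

r⁶ = 2.165 / 1.467, so r = (2.165/1.467)^(1/6).
r = 1.4758^(1/6) ≈ 1.0670

1.067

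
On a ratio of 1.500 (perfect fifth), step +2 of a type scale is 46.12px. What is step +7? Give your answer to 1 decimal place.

350.2px

46.12 × 1.500⁵ = 46.12 × 7.59375 ≈ 350.224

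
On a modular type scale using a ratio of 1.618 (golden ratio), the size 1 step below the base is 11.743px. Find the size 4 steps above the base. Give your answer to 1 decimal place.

11.743 × 1.618⁵ = 11.743 × 11.08901 ≈ 130.218

130.2px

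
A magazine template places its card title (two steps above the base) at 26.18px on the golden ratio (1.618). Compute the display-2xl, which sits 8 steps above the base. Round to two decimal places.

469.72px

The gap is 8 − (2) = 6 steps, so the factor is 1.618^6.
26.18 × 1.618⁶ = 26.18 × 17.94201 ≈ 469.722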